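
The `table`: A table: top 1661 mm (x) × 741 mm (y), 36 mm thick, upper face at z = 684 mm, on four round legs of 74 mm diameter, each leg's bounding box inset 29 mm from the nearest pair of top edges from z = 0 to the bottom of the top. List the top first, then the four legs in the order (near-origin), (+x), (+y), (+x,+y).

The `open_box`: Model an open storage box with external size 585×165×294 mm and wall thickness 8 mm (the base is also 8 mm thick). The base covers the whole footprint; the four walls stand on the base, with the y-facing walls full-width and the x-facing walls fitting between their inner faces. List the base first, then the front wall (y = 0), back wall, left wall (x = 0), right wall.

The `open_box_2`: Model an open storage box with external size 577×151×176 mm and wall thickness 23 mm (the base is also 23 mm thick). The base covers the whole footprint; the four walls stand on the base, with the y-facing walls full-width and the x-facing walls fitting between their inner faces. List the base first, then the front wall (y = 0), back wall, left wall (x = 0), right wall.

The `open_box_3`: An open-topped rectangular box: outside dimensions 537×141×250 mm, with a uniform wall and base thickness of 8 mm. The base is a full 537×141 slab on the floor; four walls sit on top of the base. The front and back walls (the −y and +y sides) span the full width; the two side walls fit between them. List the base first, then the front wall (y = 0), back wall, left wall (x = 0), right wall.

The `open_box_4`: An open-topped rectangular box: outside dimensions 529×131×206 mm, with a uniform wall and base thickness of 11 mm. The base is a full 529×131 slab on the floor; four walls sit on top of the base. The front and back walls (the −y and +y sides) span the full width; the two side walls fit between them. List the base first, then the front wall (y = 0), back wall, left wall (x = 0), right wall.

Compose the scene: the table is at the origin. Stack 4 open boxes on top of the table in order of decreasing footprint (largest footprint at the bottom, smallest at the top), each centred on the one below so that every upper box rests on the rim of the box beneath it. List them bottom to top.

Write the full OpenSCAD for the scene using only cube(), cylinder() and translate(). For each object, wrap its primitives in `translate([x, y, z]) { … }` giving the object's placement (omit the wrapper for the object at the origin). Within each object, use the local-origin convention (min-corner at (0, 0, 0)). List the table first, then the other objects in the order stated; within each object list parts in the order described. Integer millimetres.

translate([0, 0, 648]) cube([1661, 741, 36]);
translate([66, 66, 0]) cylinder(h = 648, r = 37);
translate([1595, 66, 0]) cylinder(h = 648, r = 37);
translate([66, 675, 0]) cylinder(h = 648, r = 37);
translate([1595, 675, 0]) cylinder(h = 648, r = 37);
translate([538, 288, 684]) {
  cube([585, 165, 8]);
  translate([0, 0, 8]) cube([585, 8, 286]);
  translate([0, 157, 8]) cube([585, 8, 286]);
  translate([0, 8, 8]) cube([8, 149, 286]);
  translate([577, 8, 8]) cube([8, 149, 286]);
}
translate([542, 295, 978]) {
  cube([577, 151, 23]);
  translate([0, 0, 23]) cube([577, 23, 153]);
  translate([0, 128, 23]) cube([577, 23, 153]);
  translate([0, 23, 23]) cube([23, 105, 153]);
  translate([554, 23, 23]) cube([23, 105, 153]);
}
translate([562, 300, 1154]) {
  cube([537, 141, 8]);
  translate([0, 0, 8]) cube([537, 8, 242]);
  translate([0, 133, 8]) cube([537, 8, 242]);
  translate([0, 8, 8]) cube([8, 125, 242]);
  translate([529, 8, 8]) cube([8, 125, 242]);
}
translate([566, 305, 1404]) {
  cube([529, 131, 11]);
  translate([0, 0, 11]) cube([529, 11, 195]);
  translate([0, 120, 11]) cube([529, 11, 195]);
  translate([0, 11, 11]) cube([11, 109, 195]);
  translate([518, 11, 11]) cube([11, 109, 195]);
}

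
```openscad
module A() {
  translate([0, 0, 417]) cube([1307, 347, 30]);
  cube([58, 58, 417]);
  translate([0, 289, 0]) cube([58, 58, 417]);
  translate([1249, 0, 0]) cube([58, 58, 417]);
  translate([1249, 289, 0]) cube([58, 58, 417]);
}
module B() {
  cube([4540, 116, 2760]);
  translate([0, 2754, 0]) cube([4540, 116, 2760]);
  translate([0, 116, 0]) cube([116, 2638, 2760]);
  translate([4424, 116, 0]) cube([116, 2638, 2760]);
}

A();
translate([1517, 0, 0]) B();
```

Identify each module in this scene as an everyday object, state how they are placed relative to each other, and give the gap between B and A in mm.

The house frame's nearest face is 210 mm from the bench's +x face.

A is a bench. B is a house frame. The house frame is on the floor beside the bench on its +x side. The gap between the house frame and the bench is 210 mm.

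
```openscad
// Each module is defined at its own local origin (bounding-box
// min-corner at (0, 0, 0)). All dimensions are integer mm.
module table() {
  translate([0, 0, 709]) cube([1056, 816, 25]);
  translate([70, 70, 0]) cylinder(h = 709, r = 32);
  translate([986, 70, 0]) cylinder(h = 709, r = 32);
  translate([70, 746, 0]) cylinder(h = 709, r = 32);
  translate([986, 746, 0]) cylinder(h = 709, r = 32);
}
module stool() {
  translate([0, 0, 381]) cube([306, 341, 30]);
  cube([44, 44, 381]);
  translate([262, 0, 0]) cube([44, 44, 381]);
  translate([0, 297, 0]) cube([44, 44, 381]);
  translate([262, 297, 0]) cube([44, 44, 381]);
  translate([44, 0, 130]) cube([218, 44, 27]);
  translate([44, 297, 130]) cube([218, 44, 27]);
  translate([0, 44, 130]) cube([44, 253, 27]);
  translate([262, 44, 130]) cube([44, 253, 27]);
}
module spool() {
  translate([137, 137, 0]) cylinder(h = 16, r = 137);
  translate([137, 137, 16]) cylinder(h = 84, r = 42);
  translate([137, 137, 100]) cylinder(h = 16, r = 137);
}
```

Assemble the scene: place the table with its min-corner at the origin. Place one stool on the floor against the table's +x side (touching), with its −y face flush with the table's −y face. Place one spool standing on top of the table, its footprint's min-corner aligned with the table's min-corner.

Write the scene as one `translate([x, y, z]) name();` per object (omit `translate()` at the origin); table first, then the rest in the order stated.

table();
translate([1056, 0, 0]) stool();
translate([0, 0, 734]) spool();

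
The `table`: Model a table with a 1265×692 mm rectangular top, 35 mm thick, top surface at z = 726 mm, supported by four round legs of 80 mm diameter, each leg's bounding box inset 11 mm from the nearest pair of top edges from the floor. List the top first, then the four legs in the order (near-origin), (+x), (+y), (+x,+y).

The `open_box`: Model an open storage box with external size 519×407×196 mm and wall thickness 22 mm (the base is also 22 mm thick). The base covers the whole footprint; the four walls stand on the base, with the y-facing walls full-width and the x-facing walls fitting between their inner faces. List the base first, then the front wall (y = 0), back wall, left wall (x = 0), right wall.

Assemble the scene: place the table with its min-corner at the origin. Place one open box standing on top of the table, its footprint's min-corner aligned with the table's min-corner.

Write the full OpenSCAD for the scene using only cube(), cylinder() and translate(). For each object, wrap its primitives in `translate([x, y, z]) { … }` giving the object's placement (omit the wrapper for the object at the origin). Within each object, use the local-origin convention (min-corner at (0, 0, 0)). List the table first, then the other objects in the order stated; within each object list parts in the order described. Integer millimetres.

translate([0, 0, 691]) cube([1265, 692, 35]);
translate([51, 51, 0]) cylinder(h = 691, r = 40);
translate([1214, 51, 0]) cylinder(h = 691, r = 40);
translate([51, 641, 0]) cylinder(h = 691, r = 40);
translate([1214, 641, 0]) cylinder(h = 691, r = 40);
translate([0, 0, 726]) {
  cube([519, 407, 22]);
  translate([0, 0, 22]) cube([519, 22, 174]);
  translate([0, 385, 22]) cube([519, 22, 174]);
  translate([0, 22, 22]) cube([22, 363, 174]);
  translate([497, 22, 22]) cube([22, 363, 174]);
}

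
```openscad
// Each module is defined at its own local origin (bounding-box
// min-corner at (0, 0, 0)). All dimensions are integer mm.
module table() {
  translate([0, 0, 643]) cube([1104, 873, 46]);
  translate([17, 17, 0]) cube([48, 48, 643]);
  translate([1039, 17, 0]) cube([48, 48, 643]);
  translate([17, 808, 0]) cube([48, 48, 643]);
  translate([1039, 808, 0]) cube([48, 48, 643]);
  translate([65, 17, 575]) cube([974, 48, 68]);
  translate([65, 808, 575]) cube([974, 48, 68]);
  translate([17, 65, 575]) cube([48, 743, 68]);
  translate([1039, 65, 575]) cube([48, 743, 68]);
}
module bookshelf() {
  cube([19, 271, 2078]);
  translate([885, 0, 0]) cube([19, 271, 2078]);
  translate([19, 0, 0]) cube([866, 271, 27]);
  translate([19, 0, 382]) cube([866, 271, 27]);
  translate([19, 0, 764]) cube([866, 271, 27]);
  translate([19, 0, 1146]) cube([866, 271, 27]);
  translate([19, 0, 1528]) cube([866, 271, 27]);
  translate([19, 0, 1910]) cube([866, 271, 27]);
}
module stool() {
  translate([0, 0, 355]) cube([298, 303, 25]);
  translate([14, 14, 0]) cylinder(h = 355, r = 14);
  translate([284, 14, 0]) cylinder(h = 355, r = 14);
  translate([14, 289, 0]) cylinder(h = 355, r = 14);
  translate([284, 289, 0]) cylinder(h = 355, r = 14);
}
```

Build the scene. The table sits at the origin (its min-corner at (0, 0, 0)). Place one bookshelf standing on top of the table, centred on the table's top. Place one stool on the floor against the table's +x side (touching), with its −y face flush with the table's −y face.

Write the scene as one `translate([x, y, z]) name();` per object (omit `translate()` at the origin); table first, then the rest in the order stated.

table();
translate([100, 301, 689]) bookshelf();
translate([1104, 0, 0]) stool();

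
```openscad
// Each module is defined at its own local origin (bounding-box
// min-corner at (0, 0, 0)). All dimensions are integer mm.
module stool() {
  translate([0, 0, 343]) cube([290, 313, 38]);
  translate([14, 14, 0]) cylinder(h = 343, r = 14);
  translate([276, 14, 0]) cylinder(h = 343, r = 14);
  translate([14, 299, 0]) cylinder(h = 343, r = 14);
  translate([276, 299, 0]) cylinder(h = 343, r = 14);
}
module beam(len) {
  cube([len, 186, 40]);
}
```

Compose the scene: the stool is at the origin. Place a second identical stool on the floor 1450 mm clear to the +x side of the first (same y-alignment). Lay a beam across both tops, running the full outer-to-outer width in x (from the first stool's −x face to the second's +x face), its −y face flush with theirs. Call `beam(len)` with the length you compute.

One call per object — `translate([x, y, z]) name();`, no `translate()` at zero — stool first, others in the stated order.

stool();
translate([1740, 0, 0]) stool();
translate([0, 0, 381]) beam(2030);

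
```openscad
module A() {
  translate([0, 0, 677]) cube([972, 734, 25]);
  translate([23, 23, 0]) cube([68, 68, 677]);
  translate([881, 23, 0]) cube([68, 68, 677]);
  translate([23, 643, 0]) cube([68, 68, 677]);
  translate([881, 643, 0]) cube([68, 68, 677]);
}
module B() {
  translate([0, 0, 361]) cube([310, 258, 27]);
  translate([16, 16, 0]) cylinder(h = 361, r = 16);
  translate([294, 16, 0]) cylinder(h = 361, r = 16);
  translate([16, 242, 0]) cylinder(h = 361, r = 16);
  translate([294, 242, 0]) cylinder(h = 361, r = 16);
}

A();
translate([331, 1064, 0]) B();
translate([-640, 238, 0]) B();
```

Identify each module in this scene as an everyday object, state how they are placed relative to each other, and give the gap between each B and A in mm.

A is a table. B is a stool. Two stools sit around the table at the +y, −x sides. The gap between each stool and the table is 330 mm.

Each stool's nearest face is 330 mm from the table's bounding box.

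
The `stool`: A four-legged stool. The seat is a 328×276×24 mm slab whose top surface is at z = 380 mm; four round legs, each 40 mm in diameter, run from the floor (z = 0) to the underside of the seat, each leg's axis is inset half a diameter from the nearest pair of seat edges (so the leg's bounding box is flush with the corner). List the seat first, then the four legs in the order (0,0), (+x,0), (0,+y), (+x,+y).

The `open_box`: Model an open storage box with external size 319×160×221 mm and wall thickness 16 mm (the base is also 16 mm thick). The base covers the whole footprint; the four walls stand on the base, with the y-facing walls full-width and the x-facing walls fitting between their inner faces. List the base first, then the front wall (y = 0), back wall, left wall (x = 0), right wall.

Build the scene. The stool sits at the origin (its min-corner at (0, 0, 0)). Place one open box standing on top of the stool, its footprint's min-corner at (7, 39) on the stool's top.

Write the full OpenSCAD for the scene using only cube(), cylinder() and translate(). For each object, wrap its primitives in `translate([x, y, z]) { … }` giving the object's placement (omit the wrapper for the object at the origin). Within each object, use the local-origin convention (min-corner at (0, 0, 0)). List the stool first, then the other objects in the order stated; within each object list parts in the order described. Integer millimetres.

translate([0, 0, 356]) cube([328, 276, 24]);
translate([20, 20, 0]) cylinder(h = 356, r = 20);
translate([308, 20, 0]) cylinder(h = 356, r = 20);
translate([20, 256, 0]) cylinder(h = 356, r = 20);
translate([308, 256, 0]) cylinder(h = 356, r = 20);
translate([7, 39, 380]) {
  cube([319, 160, 16]);
  translate([0, 0, 16]) cube([319, 16, 205]);
  translate([0, 144, 16]) cube([319, 16, 205]);
  translate([0, 16, 16]) cube([16, 128, 205]);
  translate([303, 16, 16]) cube([16, 128, 205]);
}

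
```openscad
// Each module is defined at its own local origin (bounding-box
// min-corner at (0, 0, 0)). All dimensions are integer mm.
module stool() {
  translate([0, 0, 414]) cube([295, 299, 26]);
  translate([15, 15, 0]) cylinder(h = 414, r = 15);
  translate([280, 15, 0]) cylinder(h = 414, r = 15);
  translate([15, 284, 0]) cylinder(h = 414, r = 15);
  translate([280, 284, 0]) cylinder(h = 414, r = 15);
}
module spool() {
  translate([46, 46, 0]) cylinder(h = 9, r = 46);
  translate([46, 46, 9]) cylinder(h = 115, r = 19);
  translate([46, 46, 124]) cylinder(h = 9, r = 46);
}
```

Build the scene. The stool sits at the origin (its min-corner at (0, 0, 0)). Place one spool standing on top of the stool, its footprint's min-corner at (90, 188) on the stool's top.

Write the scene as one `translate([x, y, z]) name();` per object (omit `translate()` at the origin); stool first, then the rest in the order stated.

stool();
translate([90, 188, 440]) spool();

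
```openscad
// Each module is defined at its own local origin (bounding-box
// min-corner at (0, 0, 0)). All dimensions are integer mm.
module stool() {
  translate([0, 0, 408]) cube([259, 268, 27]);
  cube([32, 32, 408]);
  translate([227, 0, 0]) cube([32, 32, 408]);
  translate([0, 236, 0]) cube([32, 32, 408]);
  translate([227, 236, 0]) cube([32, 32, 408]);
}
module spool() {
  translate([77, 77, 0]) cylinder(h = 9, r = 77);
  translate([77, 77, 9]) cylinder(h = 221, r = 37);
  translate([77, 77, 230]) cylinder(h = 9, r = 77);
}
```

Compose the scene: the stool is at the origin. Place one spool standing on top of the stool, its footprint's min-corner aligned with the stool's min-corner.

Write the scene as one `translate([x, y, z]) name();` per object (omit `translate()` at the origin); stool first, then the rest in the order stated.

stool();
translate([0, 0, 435]) spool();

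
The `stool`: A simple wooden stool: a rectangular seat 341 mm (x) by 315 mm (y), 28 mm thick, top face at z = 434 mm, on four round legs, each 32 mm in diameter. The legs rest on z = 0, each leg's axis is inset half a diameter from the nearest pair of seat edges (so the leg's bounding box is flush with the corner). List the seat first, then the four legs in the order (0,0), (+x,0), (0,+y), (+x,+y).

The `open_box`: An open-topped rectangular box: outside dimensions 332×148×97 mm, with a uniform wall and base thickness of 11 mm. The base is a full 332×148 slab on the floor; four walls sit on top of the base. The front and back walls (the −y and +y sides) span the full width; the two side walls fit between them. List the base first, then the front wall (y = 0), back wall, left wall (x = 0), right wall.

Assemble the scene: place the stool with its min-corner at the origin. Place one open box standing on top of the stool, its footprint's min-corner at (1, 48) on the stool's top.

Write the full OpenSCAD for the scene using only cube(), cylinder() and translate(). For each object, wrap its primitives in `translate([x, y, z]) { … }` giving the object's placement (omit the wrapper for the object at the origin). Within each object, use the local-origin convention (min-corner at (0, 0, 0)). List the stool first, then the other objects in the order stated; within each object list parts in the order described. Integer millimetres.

translate([0, 0, 406]) cube([341, 315, 28]);
translate([16, 16, 0]) cylinder(h = 406, r = 16);
translate([325, 16, 0]) cylinder(h = 406, r = 16);
translate([16, 299, 0]) cylinder(h = 406, r = 16);
translate([325, 299, 0]) cylinder(h = 406, r = 16);
translate([1, 48, 434]) {
  cube([332, 148, 11]);
  translate([0, 0, 11]) cube([332, 11, 86]);
  translate([0, 137, 11]) cube([332, 11, 86]);
  translate([0, 11, 11]) cube([11, 126, 86]);
  translate([321, 11, 11]) cube([11, 126, 86]);
}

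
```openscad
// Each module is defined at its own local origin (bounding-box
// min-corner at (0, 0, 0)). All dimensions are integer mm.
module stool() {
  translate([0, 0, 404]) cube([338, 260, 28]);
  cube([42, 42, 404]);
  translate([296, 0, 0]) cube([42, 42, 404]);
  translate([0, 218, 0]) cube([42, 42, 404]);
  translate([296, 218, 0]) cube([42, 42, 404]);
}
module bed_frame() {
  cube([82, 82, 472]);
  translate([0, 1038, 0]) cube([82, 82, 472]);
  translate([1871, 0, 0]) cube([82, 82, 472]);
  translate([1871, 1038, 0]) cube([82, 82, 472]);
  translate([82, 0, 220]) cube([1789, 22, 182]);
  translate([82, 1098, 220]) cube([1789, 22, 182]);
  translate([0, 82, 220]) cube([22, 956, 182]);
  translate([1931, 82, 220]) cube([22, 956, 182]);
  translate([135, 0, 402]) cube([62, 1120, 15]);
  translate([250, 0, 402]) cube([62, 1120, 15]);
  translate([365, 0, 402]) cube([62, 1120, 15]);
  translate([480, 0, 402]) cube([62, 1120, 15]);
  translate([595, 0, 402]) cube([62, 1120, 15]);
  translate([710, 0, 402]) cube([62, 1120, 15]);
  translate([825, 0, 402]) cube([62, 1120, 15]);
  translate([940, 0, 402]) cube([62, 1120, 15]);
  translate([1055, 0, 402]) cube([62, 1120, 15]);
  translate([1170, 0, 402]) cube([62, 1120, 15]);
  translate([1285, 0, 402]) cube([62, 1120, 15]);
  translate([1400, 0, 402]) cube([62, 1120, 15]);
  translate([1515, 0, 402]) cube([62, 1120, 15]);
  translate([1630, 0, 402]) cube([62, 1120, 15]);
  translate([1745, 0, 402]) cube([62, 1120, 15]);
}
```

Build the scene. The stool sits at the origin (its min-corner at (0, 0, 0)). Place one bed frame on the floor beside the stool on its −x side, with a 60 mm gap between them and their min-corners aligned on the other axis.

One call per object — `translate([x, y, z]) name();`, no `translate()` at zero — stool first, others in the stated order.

stool();
translate([-2013, 0, 0]) bed_frame();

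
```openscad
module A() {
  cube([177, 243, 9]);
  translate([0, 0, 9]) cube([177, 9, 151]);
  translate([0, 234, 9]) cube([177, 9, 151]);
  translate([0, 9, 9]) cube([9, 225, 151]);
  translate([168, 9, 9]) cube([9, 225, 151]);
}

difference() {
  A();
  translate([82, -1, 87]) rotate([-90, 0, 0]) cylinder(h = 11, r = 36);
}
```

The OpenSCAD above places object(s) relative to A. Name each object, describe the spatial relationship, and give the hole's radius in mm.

A is an open box. The open box has a circular hole through its front wall. The hole's radius is 36 mm.

The subtracted cylinder has r = 36 mm.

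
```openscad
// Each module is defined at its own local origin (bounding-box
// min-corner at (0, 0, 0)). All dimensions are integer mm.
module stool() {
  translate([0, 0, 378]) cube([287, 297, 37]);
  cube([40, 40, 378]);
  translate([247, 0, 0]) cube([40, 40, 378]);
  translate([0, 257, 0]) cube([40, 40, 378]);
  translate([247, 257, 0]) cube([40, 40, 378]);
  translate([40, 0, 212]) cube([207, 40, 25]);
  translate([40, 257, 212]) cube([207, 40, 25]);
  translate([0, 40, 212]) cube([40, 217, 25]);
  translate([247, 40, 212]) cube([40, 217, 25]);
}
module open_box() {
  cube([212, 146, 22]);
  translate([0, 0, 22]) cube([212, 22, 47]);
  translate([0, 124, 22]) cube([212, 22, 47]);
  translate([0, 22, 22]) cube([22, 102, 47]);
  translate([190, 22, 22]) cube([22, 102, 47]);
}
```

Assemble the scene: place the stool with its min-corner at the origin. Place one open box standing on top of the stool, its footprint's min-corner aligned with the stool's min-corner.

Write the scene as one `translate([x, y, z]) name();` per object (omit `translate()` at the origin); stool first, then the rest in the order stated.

stool();
translate([0, 0, 415]) open_box();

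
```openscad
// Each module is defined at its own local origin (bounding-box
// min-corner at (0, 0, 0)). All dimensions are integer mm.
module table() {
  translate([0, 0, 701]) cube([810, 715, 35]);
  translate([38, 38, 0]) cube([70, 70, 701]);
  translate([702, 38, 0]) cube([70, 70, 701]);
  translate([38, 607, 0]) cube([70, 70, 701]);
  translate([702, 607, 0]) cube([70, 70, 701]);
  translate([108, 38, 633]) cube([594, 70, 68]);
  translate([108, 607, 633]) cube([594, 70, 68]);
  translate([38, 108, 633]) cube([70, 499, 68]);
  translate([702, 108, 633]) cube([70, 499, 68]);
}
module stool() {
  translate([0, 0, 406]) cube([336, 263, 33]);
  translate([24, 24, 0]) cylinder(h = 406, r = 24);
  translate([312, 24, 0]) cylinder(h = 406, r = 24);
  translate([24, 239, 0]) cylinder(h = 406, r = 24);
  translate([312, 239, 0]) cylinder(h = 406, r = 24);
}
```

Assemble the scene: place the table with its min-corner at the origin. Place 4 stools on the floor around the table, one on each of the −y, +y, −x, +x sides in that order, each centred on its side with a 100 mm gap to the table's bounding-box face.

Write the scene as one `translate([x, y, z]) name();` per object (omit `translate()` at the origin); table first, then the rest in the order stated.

table();
translate([237, -363, 0]) stool();
translate([237, 815, 0]) stool();
translate([-436, 226, 0]) stool();
translate([910, 226, 0]) stool();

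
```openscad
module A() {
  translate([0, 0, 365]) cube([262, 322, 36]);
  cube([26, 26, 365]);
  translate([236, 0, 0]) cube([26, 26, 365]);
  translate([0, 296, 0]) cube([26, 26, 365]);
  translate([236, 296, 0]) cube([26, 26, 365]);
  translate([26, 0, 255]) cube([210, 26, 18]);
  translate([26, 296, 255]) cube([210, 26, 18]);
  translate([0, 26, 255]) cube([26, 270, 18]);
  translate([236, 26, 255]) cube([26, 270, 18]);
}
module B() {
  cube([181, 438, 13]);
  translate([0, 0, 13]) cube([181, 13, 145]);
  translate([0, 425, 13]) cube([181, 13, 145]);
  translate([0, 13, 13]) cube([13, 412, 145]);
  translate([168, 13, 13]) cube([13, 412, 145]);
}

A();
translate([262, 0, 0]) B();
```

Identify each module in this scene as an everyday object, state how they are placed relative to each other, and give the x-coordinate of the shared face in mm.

The stool's +x face and the open box's −x face are both at x = 262 mm.

A is a stool. B is an open box. The open box is against the stool's +x side, with their −y faces flush. The x-coordinate of the shared face is 262 mm.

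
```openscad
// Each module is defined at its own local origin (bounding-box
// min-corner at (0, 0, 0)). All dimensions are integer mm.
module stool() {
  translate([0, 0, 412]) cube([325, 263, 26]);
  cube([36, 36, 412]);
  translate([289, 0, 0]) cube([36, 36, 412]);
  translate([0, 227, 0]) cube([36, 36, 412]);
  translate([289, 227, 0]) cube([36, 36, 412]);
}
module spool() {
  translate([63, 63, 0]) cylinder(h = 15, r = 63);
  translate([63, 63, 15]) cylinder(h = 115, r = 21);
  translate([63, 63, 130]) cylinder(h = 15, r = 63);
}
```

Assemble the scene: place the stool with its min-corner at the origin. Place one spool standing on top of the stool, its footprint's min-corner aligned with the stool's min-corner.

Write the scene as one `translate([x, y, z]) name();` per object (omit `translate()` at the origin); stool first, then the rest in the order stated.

stool();
translate([0, 0, 438]) spool();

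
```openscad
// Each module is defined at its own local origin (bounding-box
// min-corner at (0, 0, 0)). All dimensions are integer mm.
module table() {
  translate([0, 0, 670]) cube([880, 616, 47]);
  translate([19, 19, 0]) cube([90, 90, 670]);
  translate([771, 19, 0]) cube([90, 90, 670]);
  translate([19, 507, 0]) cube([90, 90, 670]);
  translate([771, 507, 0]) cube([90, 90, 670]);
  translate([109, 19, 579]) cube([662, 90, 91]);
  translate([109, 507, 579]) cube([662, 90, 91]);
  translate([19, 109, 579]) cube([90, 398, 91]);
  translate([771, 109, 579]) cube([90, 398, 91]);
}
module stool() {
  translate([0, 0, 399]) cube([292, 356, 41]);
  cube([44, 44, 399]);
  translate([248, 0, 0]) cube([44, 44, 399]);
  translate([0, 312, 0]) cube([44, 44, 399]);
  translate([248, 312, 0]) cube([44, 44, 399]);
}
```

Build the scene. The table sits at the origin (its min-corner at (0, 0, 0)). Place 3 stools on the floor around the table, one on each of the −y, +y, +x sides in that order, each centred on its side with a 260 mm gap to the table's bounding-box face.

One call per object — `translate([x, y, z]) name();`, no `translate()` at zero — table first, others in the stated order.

table();
translate([294, -616, 0]) stool();
translate([294, 876, 0]) stool();
translate([1140, 130, 0]) stool();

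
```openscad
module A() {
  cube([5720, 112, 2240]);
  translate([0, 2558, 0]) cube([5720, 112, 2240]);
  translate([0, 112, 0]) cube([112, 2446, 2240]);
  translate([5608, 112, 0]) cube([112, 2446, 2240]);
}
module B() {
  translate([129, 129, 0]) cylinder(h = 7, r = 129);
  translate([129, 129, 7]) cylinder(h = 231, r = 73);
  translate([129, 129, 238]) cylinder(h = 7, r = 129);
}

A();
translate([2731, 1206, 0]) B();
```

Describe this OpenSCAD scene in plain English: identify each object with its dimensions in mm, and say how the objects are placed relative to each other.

A is the wall frame of a small rectangular building: four walls, each 2240 mm tall and 112 mm thick, enclosing a footprint 5720 mm (x) by 2670 mm (y) outside-to-outside, with no floor or roof. The front and back walls (the −y and +y sides) span the full width; the two side walls fit between them.

B is a spool: two coaxial disc flanges of radius 129 mm and thickness 7 mm, joined by a core cylinder of radius 73 mm and height 231 mm. The lower flange rests on z = 0 and the three cylinders share a vertical axis.

The spool sits inside the house frame, centred.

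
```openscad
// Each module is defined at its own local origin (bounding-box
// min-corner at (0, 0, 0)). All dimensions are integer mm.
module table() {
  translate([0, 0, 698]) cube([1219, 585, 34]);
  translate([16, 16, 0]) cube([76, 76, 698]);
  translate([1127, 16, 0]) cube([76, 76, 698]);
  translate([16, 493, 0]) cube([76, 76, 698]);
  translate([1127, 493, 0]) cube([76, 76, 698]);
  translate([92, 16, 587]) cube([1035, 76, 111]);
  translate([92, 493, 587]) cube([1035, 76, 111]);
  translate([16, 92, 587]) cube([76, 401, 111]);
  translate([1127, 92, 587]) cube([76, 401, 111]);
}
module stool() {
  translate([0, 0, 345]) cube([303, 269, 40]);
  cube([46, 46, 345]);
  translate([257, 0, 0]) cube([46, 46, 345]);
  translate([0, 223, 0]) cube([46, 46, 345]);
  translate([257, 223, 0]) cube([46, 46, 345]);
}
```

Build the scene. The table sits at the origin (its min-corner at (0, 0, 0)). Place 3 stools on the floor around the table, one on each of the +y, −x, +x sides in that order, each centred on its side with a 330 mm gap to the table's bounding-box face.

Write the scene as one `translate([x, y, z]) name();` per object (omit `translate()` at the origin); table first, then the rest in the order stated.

table();
translate([458, 915, 0]) stool();
translate([-633, 158, 0]) stool();
translate([1549, 158, 0]) stool();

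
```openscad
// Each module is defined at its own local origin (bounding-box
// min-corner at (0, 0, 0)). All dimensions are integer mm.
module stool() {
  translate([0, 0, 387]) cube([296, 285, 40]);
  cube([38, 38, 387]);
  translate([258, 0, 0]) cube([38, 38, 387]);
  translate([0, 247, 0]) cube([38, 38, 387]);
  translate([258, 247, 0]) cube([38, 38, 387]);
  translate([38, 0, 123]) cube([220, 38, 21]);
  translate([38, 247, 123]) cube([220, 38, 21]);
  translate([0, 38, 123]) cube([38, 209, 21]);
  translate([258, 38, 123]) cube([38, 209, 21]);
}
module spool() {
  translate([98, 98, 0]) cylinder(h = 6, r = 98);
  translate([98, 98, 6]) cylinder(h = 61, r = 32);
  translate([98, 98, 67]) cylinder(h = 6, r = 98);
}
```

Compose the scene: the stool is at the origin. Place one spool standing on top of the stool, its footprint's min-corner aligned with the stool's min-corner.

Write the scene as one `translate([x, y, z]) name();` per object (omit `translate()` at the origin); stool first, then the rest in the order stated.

stool();
translate([0, 0, 427]) spool();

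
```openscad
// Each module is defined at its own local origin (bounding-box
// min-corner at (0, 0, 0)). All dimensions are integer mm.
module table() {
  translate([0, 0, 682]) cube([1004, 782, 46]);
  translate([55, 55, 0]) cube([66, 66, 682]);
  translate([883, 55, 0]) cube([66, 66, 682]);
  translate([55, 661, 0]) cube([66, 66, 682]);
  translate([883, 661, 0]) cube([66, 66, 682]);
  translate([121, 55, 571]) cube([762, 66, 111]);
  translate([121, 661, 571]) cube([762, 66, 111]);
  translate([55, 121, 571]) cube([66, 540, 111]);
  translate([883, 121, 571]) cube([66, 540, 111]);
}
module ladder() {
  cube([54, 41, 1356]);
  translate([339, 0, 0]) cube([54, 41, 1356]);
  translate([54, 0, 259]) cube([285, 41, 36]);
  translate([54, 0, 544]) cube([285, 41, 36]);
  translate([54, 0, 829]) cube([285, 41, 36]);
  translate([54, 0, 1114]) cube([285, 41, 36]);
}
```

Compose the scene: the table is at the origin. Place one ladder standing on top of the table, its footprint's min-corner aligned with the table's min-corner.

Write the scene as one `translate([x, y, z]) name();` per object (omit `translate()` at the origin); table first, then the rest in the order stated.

table();
translate([0, 0, 728]) ladder();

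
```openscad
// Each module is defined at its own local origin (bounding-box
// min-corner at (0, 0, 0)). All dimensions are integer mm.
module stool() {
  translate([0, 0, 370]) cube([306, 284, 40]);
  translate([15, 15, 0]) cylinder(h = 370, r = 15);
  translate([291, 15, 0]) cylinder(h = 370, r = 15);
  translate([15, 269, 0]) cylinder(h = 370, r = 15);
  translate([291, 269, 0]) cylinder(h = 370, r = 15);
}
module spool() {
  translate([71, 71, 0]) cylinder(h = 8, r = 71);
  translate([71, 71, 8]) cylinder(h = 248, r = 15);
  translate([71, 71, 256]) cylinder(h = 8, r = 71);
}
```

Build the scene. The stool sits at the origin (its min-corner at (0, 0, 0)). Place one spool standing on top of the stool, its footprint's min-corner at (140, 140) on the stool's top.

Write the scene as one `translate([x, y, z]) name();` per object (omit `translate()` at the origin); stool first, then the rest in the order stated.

stool();
translate([140, 140, 410]) spool();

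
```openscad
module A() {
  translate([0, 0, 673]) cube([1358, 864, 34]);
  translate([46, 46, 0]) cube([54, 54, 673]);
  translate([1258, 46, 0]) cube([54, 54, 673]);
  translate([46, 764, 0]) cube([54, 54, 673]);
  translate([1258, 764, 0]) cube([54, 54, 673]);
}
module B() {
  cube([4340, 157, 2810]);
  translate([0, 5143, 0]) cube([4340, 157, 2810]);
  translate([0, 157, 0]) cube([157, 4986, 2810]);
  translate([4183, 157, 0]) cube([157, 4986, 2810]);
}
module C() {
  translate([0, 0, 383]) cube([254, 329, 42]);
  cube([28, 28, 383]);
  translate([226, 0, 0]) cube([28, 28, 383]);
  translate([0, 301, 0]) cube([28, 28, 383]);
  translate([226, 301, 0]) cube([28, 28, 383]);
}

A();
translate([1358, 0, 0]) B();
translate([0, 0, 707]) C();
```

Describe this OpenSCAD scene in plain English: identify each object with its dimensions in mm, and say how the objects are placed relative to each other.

A is a table: top 1358 mm (x) × 864 mm (y), 34 mm thick, upper face at z = 707 mm, on four 54×54 mm square legs, each inset 46 mm from the nearest pair of top edges, running from z = 0 to the bottom of the top.

B is the wall frame of a small rectangular building: four walls, each 2810 mm tall and 157 mm thick, enclosing a footprint 4340 mm (x) by 5300 mm (y) outside-to-outside, with no floor or roof. The front and back walls (the −y and +y sides) span the full width; the two side walls fit between them.

C is a simple wooden stool: a rectangular seat 254 mm (x) by 329 mm (y), 42 mm thick, top face at z = 425 mm, on four square legs, each 28×28 mm in cross-section. The legs rest on z = 0, each flush with a corner of the seat.

The house frame is against the table's +x side, with their −y faces flush. The stool is on top of the table.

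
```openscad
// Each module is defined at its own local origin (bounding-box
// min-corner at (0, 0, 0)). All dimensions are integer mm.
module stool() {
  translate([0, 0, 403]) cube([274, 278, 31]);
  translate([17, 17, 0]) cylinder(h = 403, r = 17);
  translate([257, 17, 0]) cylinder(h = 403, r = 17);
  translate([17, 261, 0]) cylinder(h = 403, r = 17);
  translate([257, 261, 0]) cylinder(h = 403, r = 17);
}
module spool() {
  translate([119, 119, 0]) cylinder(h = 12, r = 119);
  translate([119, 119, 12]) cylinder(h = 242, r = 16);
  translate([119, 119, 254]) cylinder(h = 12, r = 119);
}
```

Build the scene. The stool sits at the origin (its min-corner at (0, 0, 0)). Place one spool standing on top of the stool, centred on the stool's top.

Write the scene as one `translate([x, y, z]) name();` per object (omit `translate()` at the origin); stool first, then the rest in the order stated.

stool();
translate([18, 20, 434]) spool();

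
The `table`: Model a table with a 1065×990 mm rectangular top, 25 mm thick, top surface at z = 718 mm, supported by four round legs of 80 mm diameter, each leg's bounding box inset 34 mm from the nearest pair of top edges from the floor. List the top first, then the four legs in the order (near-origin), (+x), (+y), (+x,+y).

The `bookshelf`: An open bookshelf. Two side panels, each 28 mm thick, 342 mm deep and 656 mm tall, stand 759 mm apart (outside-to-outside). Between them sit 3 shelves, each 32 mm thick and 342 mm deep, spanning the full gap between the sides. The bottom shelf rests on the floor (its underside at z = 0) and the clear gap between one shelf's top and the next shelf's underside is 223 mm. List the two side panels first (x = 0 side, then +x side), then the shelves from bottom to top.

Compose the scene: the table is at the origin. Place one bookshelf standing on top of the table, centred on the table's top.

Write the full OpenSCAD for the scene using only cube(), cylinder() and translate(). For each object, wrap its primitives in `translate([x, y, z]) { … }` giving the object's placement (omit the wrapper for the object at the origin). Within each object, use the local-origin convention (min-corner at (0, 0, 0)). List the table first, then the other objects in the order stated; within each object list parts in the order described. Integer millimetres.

translate([0, 0, 693]) cube([1065, 990, 25]);
translate([74, 74, 0]) cylinder(h = 693, r = 40);
translate([991, 74, 0]) cylinder(h = 693, r = 40);
translate([74, 916, 0]) cylinder(h = 693, r = 40);
translate([991, 916, 0]) cylinder(h = 693, r = 40);
translate([153, 324, 718]) {
  cube([28, 342, 656]);
  translate([731, 0, 0]) cube([28, 342, 656]);
  translate([28, 0, 0]) cube([703, 342, 32]);
  translate([28, 0, 255]) cube([703, 342, 32]);
  translate([28, 0, 510]) cube([703, 342, 32]);
}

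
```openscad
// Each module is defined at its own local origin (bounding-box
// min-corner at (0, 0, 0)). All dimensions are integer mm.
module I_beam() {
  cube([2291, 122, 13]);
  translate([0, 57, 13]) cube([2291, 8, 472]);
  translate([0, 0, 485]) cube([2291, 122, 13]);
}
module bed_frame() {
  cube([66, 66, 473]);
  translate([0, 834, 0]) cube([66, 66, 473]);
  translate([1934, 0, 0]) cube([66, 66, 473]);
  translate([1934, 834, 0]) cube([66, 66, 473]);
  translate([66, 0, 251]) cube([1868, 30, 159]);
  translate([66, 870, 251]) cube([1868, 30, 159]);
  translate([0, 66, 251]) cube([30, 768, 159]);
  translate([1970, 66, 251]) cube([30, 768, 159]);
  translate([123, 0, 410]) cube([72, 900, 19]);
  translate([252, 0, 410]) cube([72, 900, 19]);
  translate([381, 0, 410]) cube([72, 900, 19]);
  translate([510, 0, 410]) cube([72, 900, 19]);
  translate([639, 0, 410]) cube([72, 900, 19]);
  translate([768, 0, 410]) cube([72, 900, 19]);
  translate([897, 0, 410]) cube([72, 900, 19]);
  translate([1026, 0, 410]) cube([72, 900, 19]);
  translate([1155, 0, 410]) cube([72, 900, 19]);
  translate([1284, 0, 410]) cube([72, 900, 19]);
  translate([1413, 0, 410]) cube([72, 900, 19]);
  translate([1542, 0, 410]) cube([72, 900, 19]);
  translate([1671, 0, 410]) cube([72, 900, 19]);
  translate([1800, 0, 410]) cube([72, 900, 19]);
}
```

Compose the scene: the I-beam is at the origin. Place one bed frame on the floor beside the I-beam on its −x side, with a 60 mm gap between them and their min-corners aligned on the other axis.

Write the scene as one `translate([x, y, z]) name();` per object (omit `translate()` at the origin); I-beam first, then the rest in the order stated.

I_beam();
translate([-2060, 0, 0]) bed_frame();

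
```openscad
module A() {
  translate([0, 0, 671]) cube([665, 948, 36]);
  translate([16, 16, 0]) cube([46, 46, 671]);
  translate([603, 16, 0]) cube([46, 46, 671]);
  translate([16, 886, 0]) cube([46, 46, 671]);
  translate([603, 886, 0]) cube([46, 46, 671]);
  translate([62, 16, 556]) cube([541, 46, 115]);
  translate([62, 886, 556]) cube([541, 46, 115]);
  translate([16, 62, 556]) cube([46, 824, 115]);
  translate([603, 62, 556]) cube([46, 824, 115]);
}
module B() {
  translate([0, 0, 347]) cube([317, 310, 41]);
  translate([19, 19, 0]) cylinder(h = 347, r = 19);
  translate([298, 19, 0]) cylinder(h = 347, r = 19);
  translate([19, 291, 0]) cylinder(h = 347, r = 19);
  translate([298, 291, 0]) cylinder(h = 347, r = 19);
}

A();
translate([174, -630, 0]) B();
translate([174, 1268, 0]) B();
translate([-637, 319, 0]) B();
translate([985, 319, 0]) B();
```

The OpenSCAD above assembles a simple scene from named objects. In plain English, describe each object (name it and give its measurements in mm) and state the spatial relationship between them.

A is a table with a 665×948 mm rectangular top, 36 mm thick, top surface at z = 707 mm, supported by four 46×46 mm square legs, each inset 16 mm from the nearest pair of top edges, running from the floor. Four apron rails, 46 mm thick and 115 mm tall, run between adjacent legs with their top edges flush with the underside of the top and their outer faces flush with the legs' outer faces.

B is a simple wooden stool: a rectangular seat 317 mm (x) by 310 mm (y), 41 mm thick, top face at z = 388 mm, on four round legs, each 38 mm in diameter. The legs rest on z = 0, each leg's axis is inset half a diameter from the nearest pair of seat edges (so the leg's bounding box is flush with the corner).

Four stools sit around the table at the −y, +y, −x, +x sides.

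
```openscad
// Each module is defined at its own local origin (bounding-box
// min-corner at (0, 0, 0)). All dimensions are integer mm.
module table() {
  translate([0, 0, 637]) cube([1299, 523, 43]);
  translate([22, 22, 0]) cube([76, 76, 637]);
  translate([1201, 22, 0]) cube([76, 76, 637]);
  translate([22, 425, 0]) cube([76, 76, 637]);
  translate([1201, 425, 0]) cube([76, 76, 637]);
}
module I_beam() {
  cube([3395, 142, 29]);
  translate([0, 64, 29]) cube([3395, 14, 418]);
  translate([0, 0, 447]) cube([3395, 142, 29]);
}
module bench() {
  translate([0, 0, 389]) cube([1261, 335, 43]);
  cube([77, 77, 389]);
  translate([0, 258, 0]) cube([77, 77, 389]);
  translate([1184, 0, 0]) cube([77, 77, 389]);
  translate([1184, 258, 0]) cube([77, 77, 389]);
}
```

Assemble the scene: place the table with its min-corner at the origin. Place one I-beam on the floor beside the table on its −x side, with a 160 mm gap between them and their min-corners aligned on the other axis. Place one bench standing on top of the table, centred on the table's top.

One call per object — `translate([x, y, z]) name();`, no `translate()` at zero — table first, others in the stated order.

table();
translate([-3555, 0, 0]) I_beam();
translate([19, 94, 680]) bench();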